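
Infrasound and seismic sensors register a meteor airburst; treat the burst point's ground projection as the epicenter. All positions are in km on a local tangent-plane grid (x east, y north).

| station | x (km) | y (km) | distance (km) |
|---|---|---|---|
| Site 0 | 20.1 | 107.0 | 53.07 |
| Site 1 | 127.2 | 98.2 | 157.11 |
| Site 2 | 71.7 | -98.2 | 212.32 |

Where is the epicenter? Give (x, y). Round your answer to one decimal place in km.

Circle about each station: (x − 20.1)² + (y − 107.0)² = 53.07²; (x − 127.2)² + (y − 98.2)² = 157.11²; (x − 71.7)² + (y + 98.2)² = 212.32².
Subtracting the Site 0 equation from the Site 1 and Site 2 equations removes the quadratic terms:
214.2 x − 17.6 y = -7897.06
103.2 x − 410.4 y = -39332.24
Solving the 2×2 system: x ≈ -29.6, y ≈ 88.4 km.

(-29.6, 88.4)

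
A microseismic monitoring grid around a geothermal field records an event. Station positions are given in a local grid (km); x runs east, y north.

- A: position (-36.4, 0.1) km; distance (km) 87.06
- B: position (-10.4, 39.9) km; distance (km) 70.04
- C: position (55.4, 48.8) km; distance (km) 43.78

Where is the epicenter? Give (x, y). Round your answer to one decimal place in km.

Circle about each station: (x + 36.4)² + (y − 0.1)² = 87.06²; (x + 10.4)² + (y − 39.9)² = 70.04²; (x − 55.4)² + (y − 48.8)² = 43.78².
Subtracting the A equation from the B and C equations removes the quadratic terms:
52.0 x + 79.6 y = 3049.04
183.6 x + 97.4 y = 9788.39
Solving the 2×2 system: x ≈ 50.5, y ≈ 5.3 km.

x ≈ 50.5 km, y ≈ 5.3 km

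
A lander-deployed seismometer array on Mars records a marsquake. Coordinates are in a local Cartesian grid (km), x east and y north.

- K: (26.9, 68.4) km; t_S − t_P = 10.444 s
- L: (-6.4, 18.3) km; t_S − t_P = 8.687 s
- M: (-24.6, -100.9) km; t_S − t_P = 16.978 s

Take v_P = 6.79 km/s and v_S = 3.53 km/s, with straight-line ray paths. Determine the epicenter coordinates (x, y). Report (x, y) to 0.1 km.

Distance from S−P lag: d = Δt · v_P v_S / (v_P − v_S) = Δt · (6.79·3.53)/(6.79−3.53) ≈ 7.3524·Δt.
So d_K = 76.79, d_L = 63.87, d_M = 124.83 km.
Circle about each station: (x − 26.9)² + (y − 68.4)² = 76.79²; (x + 6.4)² + (y − 18.3)² = 63.87²; (x + 24.6)² + (y + 100.9)² = 124.83².
Subtracting the K equation from the L and M equations removes the quadratic terms:
-66.6 x − 100.2 y = -3208.99
-103.0 x − 338.6 y = -4302.02
Solving the 2×2 system: x ≈ 53.6, y ≈ -3.6 km.

53.6 km east, -3.6 km north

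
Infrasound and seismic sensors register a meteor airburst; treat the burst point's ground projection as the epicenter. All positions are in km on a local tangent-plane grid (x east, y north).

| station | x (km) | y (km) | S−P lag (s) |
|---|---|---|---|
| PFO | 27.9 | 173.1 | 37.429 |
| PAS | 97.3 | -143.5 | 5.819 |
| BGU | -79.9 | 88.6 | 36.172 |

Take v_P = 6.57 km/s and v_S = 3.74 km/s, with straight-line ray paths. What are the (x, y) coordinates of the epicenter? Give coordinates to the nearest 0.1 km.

(145.9, -129.7)

Distance from S−P lag: d = Δt · v_P v_S / (v_P − v_S) = Δt · (6.57·3.74)/(6.57−3.74) ≈ 8.6826·Δt.
So d_PFO = 324.98, d_PAS = 50.52, d_BGU = 314.07 km.
Circle about each station: (x − 27.9)² + (y − 173.1)² = 324.98²; (x − 97.3)² + (y + 143.5)² = 50.52²; (x + 79.9)² + (y − 88.6)² = 314.07².
Subtracting the PFO equation from the PAS and BGU equations removes the quadratic terms:
138.8 x − 633.2 y = 102377.25
-215.6 x − 169.0 y = -9536.01
Solving the 2×2 system: x ≈ 145.9, y ≈ -129.7 km.
Check against PFO (with the unrounded x, y): √((x − 27.9)²+(y − 173.1)²) = 324.98 ≈ 324.98 km. ✓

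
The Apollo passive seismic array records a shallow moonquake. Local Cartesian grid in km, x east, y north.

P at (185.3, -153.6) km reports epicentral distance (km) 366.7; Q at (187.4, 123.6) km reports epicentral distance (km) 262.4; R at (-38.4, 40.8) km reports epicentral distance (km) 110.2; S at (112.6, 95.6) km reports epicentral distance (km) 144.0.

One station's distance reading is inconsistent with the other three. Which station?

Solve using three stations at a time. Using P, R, S (subtract circle equations pairwise → linear system) gives (x, y) ≈ (-20.9, 149.6).
Distances from that point to each station vs reported:
  P: calculated 366.7 vs reported 366.7 → residual 0.0 km
  Q: calculated 209.9 vs reported 262.4 → residual 52.5 km
  R: calculated 110.2 vs reported 110.2 → residual 0.0 km
  S: calculated 144.0 vs reported 144.0 → residual 0.0 km
P, R, S are mutually consistent (residuals ≈ 0); Q is off by 52.5 km.

Q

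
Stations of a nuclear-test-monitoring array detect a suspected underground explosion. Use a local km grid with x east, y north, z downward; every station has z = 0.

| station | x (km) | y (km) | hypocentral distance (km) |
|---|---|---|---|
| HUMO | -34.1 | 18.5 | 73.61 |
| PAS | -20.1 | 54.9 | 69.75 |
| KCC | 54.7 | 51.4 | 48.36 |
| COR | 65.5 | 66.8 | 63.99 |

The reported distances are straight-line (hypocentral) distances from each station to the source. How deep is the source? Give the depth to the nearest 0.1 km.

Each station gives a sphere (x−x_i)² + (y−y_i)² + z² = d_i² (stations at z=0).
Subtracting the HUMO sphere from PAS and KCC: z² cancels, leaving linear equations in x and y:
28.0 x + 72.8 y = 2466.33
177.6 x + 65.8 y = 7208.73
Solving: x ≈ 32.697, y ≈ 21.302 km (keep extra digits for the depth step; rounded: 32.7, 21.3).
Then from the HUMO sphere: z² = 73.61² − (x + 34.1)² − (y − 18.5)² with x = 32.697, y = 21.302, so z ≈ 30.802 ≈ 30.8 km.

30.8 km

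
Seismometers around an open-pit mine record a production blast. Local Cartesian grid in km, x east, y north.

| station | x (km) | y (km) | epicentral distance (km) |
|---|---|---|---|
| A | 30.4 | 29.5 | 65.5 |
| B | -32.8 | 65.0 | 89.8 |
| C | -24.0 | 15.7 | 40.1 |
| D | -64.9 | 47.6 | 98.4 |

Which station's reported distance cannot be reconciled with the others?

Solve using three stations at a time. Using A, B, C (subtract circle equations pairwise → linear system) gives (x, y) ≈ (-10.2, -21.9).
Distances from that point to each station vs reported:
  A: calculated 65.5 vs reported 65.5 → residual 0.0 km
  B: calculated 89.8 vs reported 89.8 → residual 0.0 km
  C: calculated 40.0 vs reported 40.1 → residual 0.1 km
  D: calculated 88.4 vs reported 98.4 → residual 10.0 km
A, B, C are mutually consistent (residuals ≈ 0); D is off by 10.0 km.

D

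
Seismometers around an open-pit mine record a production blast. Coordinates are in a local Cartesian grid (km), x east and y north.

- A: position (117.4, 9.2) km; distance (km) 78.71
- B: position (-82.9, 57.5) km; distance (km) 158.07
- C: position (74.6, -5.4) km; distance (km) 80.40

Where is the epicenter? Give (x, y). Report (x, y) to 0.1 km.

Circle about each station: (x − 117.4)² + (y − 9.2)² = 78.71²; (x + 82.9)² + (y − 57.5)² = 158.07²; (x − 74.6)² + (y + 5.4)² = 80.40².
Subtracting pairs of circle equations eliminates x²+y² and gives linear equations (the radical axes):
-400.6 x + 96.6 y = -22479.60
-85.6 x − 29.2 y = -8541.98
Solving the 2×2 system: x ≈ 74.2, y ≈ 75.0 km.

74.2 km east, 75.0 km north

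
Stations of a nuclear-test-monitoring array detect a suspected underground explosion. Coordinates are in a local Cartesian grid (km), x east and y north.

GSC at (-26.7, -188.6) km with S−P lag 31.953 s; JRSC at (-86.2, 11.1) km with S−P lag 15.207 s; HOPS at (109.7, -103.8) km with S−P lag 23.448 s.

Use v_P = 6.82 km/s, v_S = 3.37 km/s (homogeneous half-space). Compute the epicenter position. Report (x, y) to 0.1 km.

(14.7, 20.2)

Distance from S−P lag: d = Δt · v_P v_S / (v_P − v_S) = Δt · (6.82·3.37)/(6.82−3.37) ≈ 6.6619·Δt.
So d_GSC = 212.87, d_JRSC = 101.31, d_HOPS = 156.21 km.
Circle about each station: (x + 26.7)² + (y + 188.6)² = 212.87²; (x + 86.2)² + (y − 11.1)² = 101.31²; (x − 109.7)² + (y + 103.8)² = 156.21².
Subtracting pairs of circle equations eliminates x²+y² and gives linear equations (the radical axes):
-119.0 x + 399.4 y = 6320.72
272.8 x + 169.6 y = 7437.75
Solving the 2×2 system: x ≈ 14.7, y ≈ 20.2 km.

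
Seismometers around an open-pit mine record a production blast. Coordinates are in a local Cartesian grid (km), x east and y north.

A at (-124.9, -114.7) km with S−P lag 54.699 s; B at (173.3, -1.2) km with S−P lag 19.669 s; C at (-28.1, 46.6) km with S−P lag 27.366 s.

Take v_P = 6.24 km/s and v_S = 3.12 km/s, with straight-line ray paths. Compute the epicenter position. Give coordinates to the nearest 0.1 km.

Distance from S−P lag: d = Δt · v_P v_S / (v_P − v_S) = Δt · (6.24·3.12)/(6.24−3.12) ≈ 6.2400·Δt.
So d_A = 341.32, d_B = 122.73, d_C = 170.76 km.
Circle about each station: (x + 124.9)² + (y + 114.7)² = 341.32²; (x − 173.3)² + (y + 1.2)² = 122.73²; (x + 28.1)² + (y − 46.6)² = 170.76².
Subtracting pairs of circle equations eliminates x²+y² and gives linear equations (the radical axes):
596.4 x + 227.0 y = 102714.92
193.6 x + 322.6 y = 61545.43
Solving the 2×2 system: x ≈ 129.1, y ≈ 113.3 km.
Check against A (with the unrounded x, y): √((x + 124.9)²+(y + 114.7)²) = 341.32 ≈ 341.32 km. ✓

x ≈ 129.1 km, y ≈ 113.3 km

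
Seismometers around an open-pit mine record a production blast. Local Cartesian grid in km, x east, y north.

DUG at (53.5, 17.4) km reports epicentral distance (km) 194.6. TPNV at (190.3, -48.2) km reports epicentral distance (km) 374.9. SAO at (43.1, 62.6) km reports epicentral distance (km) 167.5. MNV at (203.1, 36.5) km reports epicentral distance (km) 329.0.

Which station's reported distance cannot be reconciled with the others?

Solve using three stations at a time. Using DUG, SAO, MNV (subtract circle equations pairwise → linear system) gives (x, y) ≈ (-117.6, 110.4).
Distances from that point to each station vs reported:
  DUG: calculated 194.7 vs reported 194.6 → residual 0.1 km
  TPNV: calculated 346.3 vs reported 374.9 → residual 28.6 km
  SAO: calculated 167.6 vs reported 167.5 → residual 0.1 km
  MNV: calculated 329.1 vs reported 329.0 → residual 0.1 km
DUG, SAO, MNV are mutually consistent (residuals ≈ 0); TPNV is off by 28.6 km.

TPNV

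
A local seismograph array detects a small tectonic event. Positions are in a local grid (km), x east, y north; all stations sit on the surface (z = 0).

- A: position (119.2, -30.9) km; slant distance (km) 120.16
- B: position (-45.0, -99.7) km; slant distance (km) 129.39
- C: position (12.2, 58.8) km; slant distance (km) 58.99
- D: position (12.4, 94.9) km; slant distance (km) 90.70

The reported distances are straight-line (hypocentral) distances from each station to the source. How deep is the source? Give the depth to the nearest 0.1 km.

z ≈ 34.7 km

Each station gives a sphere (x−x_i)² + (y−y_i)² + z² = d_i² (stations at z=0).
Subtracting the A sphere from B and C: z² cancels, leaving linear equations in x and y:
-328.4 x − 137.6 y = -5501.71
-214.0 x + 179.4 y = -598.56
Solving: x ≈ 12.102, y ≈ 11.100 km (keep extra digits for the depth step; rounded: 12.1, 11.1).
Then from the A sphere: z² = 120.16² − (x − 119.2)² − (y + 30.9)² with x = 12.102, y = 11.100, so z ≈ 34.705 ≈ 34.7 km.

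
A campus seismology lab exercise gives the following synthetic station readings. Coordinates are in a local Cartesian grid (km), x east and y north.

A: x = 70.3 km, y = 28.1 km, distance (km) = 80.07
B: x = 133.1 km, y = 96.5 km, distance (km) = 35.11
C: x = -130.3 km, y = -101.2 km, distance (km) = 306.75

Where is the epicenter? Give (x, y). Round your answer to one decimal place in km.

Circle about each station: (x − 70.3)² + (y − 28.1)² = 80.07²; (x − 133.1)² + (y − 96.5)² = 35.11²; (x + 130.3)² + (y + 101.2)² = 306.75².
Subtracting the A equation from the B and C equations removes the quadratic terms:
125.6 x + 136.8 y = 26474.65
-401.2 x − 258.6 y = -66196.53
Solving the 2×2 system: x ≈ 98.6, y ≈ 103.0 km.

x ≈ 98.6 km, y ≈ 103.0 km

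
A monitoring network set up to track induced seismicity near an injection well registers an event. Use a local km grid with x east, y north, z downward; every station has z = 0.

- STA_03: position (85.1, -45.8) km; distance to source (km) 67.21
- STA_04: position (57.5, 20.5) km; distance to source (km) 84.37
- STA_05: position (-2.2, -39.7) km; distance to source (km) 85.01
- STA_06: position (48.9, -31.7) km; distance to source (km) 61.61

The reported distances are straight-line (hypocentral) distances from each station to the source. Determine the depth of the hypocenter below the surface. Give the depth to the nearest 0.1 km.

Each station gives a sphere (x−x_i)² + (y−y_i)² + z² = d_i² (stations at z=0).
Subtracting the STA_03 sphere from STA_04 and STA_05: z² cancels, leaving linear equations in x and y:
-55.2 x + 132.6 y = -8214.26
-174.6 x + 12.2 y = -10468.24
Solving: x ≈ 57.294, y ≈ -38.097 km (keep extra digits for the depth step; rounded: 57.3, -38.1).
Then from the STA_03 sphere: z² = 67.21² − (x − 85.1)² − (y + 45.8)² with x = 57.294, y = -38.097, so z ≈ 60.702 ≈ 60.7 km.

60.7 km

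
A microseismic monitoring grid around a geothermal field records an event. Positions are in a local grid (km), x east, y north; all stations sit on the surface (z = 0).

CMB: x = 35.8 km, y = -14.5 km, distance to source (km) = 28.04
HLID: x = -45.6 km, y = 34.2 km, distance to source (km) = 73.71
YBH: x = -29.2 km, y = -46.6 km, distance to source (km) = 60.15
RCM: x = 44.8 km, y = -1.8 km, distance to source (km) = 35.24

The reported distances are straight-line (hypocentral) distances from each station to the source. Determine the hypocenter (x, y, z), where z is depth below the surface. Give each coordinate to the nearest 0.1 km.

Each station gives a sphere (x−x_i)² + (y−y_i)² + z² = d_i² (stations at z=0).
Subtracting the CMB sphere from HLID and YBH: z² cancels, leaving linear equations in x and y:
-162.8 x + 97.4 y = -2889.81
-130.0 x − 64.2 y = -1299.47
Solving: x ≈ 13.503, y ≈ -7.101 km (keep extra digits for the depth step; rounded: 13.5, -7.1).
Then from the CMB sphere: z² = 28.04² − (x − 35.8)² − (y + 14.5)² with x = 13.503, y = -7.101, so z ≈ 15.308 ≈ 15.3 km.
Check against RCM (with the unrounded solution): distance 35.24 ≈ 35.24 km. ✓

(13.5, -7.1, 15.3)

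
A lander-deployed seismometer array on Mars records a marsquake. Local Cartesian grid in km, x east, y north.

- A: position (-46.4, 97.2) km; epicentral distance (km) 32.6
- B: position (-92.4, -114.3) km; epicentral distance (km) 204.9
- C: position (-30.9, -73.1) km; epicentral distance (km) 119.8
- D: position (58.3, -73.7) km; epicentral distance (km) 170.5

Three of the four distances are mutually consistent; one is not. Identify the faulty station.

C

Solve using three stations at a time. Using A, B, D (subtract circle equations pairwise → linear system) gives (x, y) ≈ (-20.4, 77.5).
Distances from that point to each station vs reported:
  A: calculated 32.6 vs reported 32.6 → residual 0.0 km
  B: calculated 204.9 vs reported 204.9 → residual 0.0 km
  C: calculated 151.0 vs reported 119.8 → residual 31.2 km
  D: calculated 170.5 vs reported 170.5 → residual 0.0 km
A, B, D are mutually consistent (residuals ≈ 0); C is off by 31.2 km.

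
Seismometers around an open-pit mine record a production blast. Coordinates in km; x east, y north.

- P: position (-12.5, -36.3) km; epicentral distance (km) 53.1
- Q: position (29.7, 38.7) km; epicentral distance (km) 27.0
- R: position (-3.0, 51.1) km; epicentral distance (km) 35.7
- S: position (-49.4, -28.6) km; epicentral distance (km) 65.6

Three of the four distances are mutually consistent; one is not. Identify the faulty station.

Q

Solve using three stations at a time. Using P, R, S (subtract circle equations pairwise → linear system) gives (x, y) ≈ (-0.8, 15.5).
Distances from that point to each station vs reported:
  P: calculated 53.1 vs reported 53.1 → residual 0.0 km
  Q: calculated 38.4 vs reported 27.0 → residual 11.4 km
  R: calculated 35.7 vs reported 35.7 → residual 0.0 km
  S: calculated 65.6 vs reported 65.6 → residual 0.0 km
P, R, S are mutually consistent (residuals ≈ 0); Q is off by 11.4 km.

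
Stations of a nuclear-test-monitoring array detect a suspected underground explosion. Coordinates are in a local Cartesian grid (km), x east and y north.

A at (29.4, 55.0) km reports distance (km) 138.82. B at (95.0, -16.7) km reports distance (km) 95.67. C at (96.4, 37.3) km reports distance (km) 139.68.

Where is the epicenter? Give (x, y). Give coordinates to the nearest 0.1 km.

Circle about each station: (x − 29.4)² + (y − 55.0)² = 138.82²; (x − 95.0)² + (y + 16.7)² = 95.67²; (x − 96.4)² + (y − 37.3)² = 139.68².
Subtracting pairs of circle equations eliminates x²+y² and gives linear equations (the radical axes):
131.2 x − 143.4 y = 15532.77
134.0 x − 35.4 y = 6555.38
Solving the 2×2 system: x ≈ 26.8, y ≈ -83.8 km.

26.8 km east, -83.8 km north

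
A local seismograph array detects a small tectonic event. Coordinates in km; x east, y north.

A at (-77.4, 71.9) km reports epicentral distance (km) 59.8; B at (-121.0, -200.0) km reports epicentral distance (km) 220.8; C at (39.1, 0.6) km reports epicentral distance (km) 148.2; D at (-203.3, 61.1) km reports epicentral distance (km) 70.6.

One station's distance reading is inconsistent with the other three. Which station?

D

Solve using three stations at a time. Using A, B, C (subtract circle equations pairwise → linear system) gives (x, y) ≈ (-107.8, 20.4).
Distances from that point to each station vs reported:
  A: calculated 59.8 vs reported 59.8 → residual 0.0 km
  B: calculated 220.8 vs reported 220.8 → residual 0.0 km
  C: calculated 148.2 vs reported 148.2 → residual 0.0 km
  D: calculated 103.8 vs reported 70.6 → residual 33.2 km
A, B, C are mutually consistent (residuals ≈ 0); D is off by 33.2 km.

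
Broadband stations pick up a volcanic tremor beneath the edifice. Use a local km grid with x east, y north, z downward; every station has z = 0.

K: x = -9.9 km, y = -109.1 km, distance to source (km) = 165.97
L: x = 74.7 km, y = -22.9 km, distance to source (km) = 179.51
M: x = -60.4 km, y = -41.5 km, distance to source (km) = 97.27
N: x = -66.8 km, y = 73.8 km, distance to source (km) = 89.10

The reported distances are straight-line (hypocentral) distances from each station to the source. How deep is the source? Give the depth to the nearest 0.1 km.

depth ≈ 70.0 km

Each station gives a sphere (x−x_i)² + (y−y_i)² + z² = d_i² (stations at z=0).
Subtracting the K sphere from L and M: z² cancels, leaving linear equations in x and y:
169.2 x + 172.4 y = -10574.12
-101.0 x + 135.2 y = 11454.18
Solving: x ≈ -84.499, y ≈ 21.596 km (keep extra digits for the depth step; rounded: -84.5, 21.6).
Then from the K sphere: z² = 165.97² − (x + 9.9)² − (y + 109.1)² with x = -84.499, y = 21.596, so z ≈ 69.997 ≈ 70.0 km.
Check against N (with the unrounded solution): distance 89.10 ≈ 89.10 km. ✓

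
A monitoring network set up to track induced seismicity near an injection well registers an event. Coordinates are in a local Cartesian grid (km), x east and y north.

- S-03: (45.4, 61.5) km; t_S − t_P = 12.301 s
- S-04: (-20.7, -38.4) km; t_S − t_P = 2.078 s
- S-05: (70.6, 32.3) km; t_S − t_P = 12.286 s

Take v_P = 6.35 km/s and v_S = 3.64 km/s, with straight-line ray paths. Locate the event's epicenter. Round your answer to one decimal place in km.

Distance from S−P lag: d = Δt · v_P v_S / (v_P − v_S) = Δt · (6.35·3.64)/(6.35−3.64) ≈ 8.5292·Δt.
So d_S-03 = 104.92, d_S-04 = 17.72, d_S-05 = 104.79 km.
Circle about each station: (x − 45.4)² + (y − 61.5)² = 104.92²; (x + 20.7)² + (y + 38.4)² = 17.72²; (x − 70.6)² + (y − 32.3)² = 104.79².
Subtracting pairs of circle equations eliminates x²+y² and gives linear equations (the radical axes):
-132.2 x − 199.8 y = 6753.85
50.4 x − 58.4 y = 211.50
Solving the 2×2 system: x ≈ -19.8, y ≈ -20.7 km.

x ≈ -19.8 km, y ≈ -20.7 km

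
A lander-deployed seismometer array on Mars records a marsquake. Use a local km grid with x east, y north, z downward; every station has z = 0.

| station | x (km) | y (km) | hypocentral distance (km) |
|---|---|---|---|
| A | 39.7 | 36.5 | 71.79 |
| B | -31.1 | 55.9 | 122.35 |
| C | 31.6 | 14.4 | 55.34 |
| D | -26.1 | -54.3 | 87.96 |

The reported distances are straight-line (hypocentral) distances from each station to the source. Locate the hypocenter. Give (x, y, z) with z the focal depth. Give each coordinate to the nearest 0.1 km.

Each station gives a sphere (x−x_i)² + (y−y_i)² + z² = d_i² (stations at z=0).
Subtracting the A sphere from B and C: z² cancels, leaving linear equations in x and y:
-141.6 x + 38.8 y = -8632.04
-16.2 x − 44.2 y = 388.87
Solving: x ≈ 53.206, y ≈ -28.299 km (keep extra digits for the depth step; rounded: 53.2, -28.3).
Then from the A sphere: z² = 71.79² − (x − 39.7)² − (y − 36.5)² with x = 53.206, y = -28.299, so z ≈ 27.794 ≈ 27.8 km.

(53.2, -28.3, 27.8)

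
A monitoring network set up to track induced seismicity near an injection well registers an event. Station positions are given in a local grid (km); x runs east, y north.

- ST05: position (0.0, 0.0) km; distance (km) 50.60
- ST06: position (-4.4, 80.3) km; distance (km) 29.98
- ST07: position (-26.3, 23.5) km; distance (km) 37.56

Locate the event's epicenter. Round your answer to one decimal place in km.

(-0.3, 50.6)

Circle about each station: x² + y² = 50.60²; (x + 4.4)² + (y − 80.3)² = 29.98²; (x + 26.3)² + (y − 23.5)² = 37.56².
Subtracting the ST05 equation from the ST06 and ST07 equations removes the quadratic terms:
-8.8 x + 160.6 y = 8129.01
-52.6 x + 47.0 y = 2393.55
Solving the 2×2 system: x ≈ -0.3, y ≈ 50.6 km.
Check against ST05 (with the unrounded x, y): √(x²+y²) = 50.60 ≈ 50.60 km. ✓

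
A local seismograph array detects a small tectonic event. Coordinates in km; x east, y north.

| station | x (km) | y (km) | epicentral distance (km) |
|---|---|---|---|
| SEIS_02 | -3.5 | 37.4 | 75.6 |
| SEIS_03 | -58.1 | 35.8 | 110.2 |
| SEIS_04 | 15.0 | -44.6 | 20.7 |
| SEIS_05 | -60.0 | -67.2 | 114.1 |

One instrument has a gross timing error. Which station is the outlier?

SEIS_05

Solve using three stations at a time. Using SEIS_02, SEIS_03, SEIS_04 (subtract circle equations pairwise → linear system) gives (x, y) ≈ (30.0, -30.4).
Distances from that point to each station vs reported:
  SEIS_02: calculated 75.6 vs reported 75.6 → residual 0.0 km
  SEIS_03: calculated 110.2 vs reported 110.2 → residual 0.0 km
  SEIS_04: calculated 20.7 vs reported 20.7 → residual 0.0 km
  SEIS_05: calculated 97.3 vs reported 114.1 → residual 16.8 km
SEIS_02, SEIS_03, SEIS_04 are mutually consistent (residuals ≈ 0); SEIS_05 is off by 16.8 km.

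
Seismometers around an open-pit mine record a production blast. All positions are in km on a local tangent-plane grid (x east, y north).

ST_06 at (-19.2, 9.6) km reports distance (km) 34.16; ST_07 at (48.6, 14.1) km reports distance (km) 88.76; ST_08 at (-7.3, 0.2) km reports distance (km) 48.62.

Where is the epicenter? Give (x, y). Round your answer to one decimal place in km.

(-36.6, 39.0)

Circle about each station: (x + 19.2)² + (y − 9.6)² = 34.16²; (x − 48.6)² + (y − 14.1)² = 88.76²; (x + 7.3)² + (y − 0.2)² = 48.62².
Subtracting the ST_06 equation from the ST_07 and ST_08 equations removes the quadratic terms:
135.6 x + 9.0 y = -4611.46
23.8 x − 18.8 y = -1604.47
Solving the 2×2 system: x ≈ -36.6, y ≈ 39.0 km.
Check against ST_06 (with the unrounded x, y): √((x + 19.2)²+(y − 9.6)²) = 34.17 ≈ 34.16 km. ✓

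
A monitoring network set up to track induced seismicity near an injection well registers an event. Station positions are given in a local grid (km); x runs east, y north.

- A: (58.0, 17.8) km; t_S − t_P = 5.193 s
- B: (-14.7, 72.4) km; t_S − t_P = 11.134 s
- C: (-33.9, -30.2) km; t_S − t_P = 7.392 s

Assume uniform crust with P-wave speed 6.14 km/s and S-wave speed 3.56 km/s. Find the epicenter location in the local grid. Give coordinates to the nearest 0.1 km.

Distance from S−P lag: d = Δt · v_P v_S / (v_P − v_S) = Δt · (6.14·3.56)/(6.14−3.56) ≈ 8.4722·Δt.
So d_A = 44.00, d_B = 94.33, d_C = 62.63 km.
Circle about each station: (x − 58.0)² + (y − 17.8)² = 44.00²; (x + 14.7)² + (y − 72.4)² = 94.33²; (x + 33.9)² + (y + 30.2)² = 62.63².
Subtracting the A equation from the B and C equations removes the quadratic terms:
-145.4 x + 109.2 y = -5185.14
-183.8 x − 96.0 y = -3606.11
Solving the 2×2 system: x ≈ 26.2, y ≈ -12.6 km.
Check against A (with the unrounded x, y): √((x − 58.0)²+(y − 17.8)²) = 43.99 ≈ 44.00 km. ✓

(26.2, -12.6)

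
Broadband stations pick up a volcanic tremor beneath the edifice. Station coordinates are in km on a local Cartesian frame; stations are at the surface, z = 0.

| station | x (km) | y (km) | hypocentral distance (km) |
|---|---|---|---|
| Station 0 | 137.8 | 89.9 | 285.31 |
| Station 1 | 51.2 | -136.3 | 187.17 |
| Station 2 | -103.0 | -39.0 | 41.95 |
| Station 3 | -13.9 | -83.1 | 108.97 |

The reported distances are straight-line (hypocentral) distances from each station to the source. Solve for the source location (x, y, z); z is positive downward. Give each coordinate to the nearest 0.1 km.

Each station gives a sphere (x−x_i)² + (y−y_i)² + z² = d_i² (stations at z=0).
Subtracting the Station 0 sphere from Station 1 and Station 2: z² cancels, leaving linear equations in x and y:
-173.2 x − 452.4 y = 40497.47
-481.6 x − 257.8 y = 64701.14
Solving: x ≈ -108.706, y ≈ -47.899 km (keep extra digits for the depth step; rounded: -108.7, -47.9).
Then from the Station 0 sphere: z² = 285.31² − (x − 137.8)² − (y − 89.9)² with x = -108.706, y = -47.899, so z ≈ 40.596 ≈ 40.6 km.
Check against Station 3 (with the unrounded solution): distance 108.97 ≈ 108.97 km. ✓

x ≈ -108.7 km, y ≈ -47.9 km, depth ≈ 40.6 km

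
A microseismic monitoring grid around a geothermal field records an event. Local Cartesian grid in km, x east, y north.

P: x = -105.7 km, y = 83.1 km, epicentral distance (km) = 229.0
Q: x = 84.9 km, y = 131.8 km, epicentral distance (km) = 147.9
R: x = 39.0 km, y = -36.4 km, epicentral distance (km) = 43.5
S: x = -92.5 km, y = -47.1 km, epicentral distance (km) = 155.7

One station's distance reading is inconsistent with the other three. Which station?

Q

Solve using three stations at a time. Using P, R, S (subtract circle equations pairwise → linear system) gives (x, y) ≈ (60.9, -74.1).
Distances from that point to each station vs reported:
  P: calculated 229.0 vs reported 229.0 → residual 0.0 km
  Q: calculated 207.3 vs reported 147.9 → residual 59.4 km
  R: calculated 43.6 vs reported 43.5 → residual 0.1 km
  S: calculated 155.7 vs reported 155.7 → residual 0.0 km
P, R, S are mutually consistent (residuals ≈ 0); Q is off by 59.4 km.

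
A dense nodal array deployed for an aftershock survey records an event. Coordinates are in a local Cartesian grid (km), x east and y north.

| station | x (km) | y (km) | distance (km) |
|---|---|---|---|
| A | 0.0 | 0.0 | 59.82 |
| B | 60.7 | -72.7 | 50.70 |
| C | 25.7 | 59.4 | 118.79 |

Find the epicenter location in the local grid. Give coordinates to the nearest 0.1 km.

Circle about each station: x² + y² = 59.82²; (x − 60.7)² + (y + 72.7)² = 50.70²; (x − 25.7)² + (y − 59.4)² = 118.79².
Subtracting the A equation from the B and C equations removes the quadratic terms:
121.4 x − 145.4 y = 9977.72
51.4 x + 118.8 y = -6343.78
Solving the 2×2 system: x ≈ 12.0, y ≈ -58.6 km.

(12.0, -58.6)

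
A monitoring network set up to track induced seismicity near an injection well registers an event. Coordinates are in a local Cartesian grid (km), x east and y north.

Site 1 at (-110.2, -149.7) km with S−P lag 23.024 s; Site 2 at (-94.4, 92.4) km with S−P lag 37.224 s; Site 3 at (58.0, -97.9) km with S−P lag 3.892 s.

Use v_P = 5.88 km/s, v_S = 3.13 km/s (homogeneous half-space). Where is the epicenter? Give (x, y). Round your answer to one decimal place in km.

40.4 km east, -117.1 km north

Distance from S−P lag: d = Δt · v_P v_S / (v_P − v_S) = Δt · (5.88·3.13)/(5.88−3.13) ≈ 6.6925·Δt.
So d_Site 1 = 154.09, d_Site 2 = 249.12, d_Site 3 = 26.05 km.
Circle about each station: (x + 110.2)² + (y + 149.7)² = 154.09²; (x + 94.4)² + (y − 92.4)² = 249.12²; (x − 58.0)² + (y + 97.9)² = 26.05².
Subtracting the Site 1 equation from the Site 2 and Site 3 equations removes the quadratic terms:
31.6 x + 484.2 y = -55422.06
336.4 x + 103.6 y = 1459.41
Solving the 2×2 system: x ≈ 40.4, y ≈ -117.1 km.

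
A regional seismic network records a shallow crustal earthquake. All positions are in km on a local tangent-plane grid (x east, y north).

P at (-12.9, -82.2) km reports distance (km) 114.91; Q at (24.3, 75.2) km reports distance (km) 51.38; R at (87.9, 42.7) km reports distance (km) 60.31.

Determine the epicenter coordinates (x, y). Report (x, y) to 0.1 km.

x ≈ 30.5 km, y ≈ 24.2 km

Circle about each station: (x + 12.9)² + (y + 82.2)² = 114.91²; (x − 24.3)² + (y − 75.2)² = 51.38²; (x − 87.9)² + (y − 42.7)² = 60.31².
Subtracting pairs of circle equations eliminates x²+y² and gives linear equations (the radical axes):
74.4 x + 314.8 y = 9886.68
201.6 x + 249.8 y = 12193.46
Solving the 2×2 system: x ≈ 30.5, y ≈ 24.2 km.
Check against P (with the unrounded x, y): √((x + 12.9)²+(y + 82.2)²) = 114.91 ≈ 114.91 km. ✓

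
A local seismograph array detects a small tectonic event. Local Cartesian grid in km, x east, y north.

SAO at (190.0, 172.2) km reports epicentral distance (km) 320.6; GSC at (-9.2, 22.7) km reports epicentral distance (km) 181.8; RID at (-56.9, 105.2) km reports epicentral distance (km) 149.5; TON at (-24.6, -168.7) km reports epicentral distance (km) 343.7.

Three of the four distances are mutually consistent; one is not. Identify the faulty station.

RID

Solve using three stations at a time. Using SAO, GSC, TON (subtract circle equations pairwise → linear system) gives (x, y) ≈ (-130.4, 158.4).
Distances from that point to each station vs reported:
  SAO: calculated 320.7 vs reported 320.6 → residual 0.1 km
  GSC: calculated 181.9 vs reported 181.8 → residual 0.1 km
  RID: calculated 90.7 vs reported 149.5 → residual 58.8 km
  TON: calculated 343.8 vs reported 343.7 → residual 0.1 km
SAO, GSC, TON are mutually consistent (residuals ≈ 0); RID is off by 58.8 km.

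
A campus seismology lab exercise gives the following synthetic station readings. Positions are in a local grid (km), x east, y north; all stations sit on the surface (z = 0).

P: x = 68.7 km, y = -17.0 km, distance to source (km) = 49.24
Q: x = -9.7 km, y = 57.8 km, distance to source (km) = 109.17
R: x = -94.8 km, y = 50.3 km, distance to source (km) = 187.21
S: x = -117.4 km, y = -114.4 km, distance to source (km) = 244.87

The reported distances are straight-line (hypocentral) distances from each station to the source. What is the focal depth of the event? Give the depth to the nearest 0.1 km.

30.5 km

Each station gives a sphere (x−x_i)² + (y−y_i)² + z² = d_i² (stations at z=0).
Subtracting the P sphere from Q and R: z² cancels, leaving linear equations in x and y:
-156.8 x + 149.6 y = -11067.27
-327.0 x + 134.6 y = -26114.57
Solving: x ≈ 86.902, y ≈ 17.105 km (keep extra digits for the depth step; rounded: 86.9, 17.1).
Then from the P sphere: z² = 49.24² − (x − 68.7)² − (y + 17.0)² with x = 86.902, y = 17.105, so z ≈ 30.498 ≈ 30.5 km.
Check against S (with the unrounded solution): distance 244.87 ≈ 244.87 km. ✓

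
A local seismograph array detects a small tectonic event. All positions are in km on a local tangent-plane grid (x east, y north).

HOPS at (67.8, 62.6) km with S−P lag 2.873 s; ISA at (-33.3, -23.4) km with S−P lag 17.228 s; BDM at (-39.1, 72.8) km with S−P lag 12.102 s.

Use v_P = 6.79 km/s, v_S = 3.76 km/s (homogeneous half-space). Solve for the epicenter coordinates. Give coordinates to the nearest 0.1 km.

Distance from S−P lag: d = Δt · v_P v_S / (v_P − v_S) = Δt · (6.79·3.76)/(6.79−3.76) ≈ 8.4259·Δt.
So d_HOPS = 24.21, d_ISA = 145.16, d_BDM = 101.97 km.
Circle about each station: (x − 67.8)² + (y − 62.6)² = 24.21²; (x + 33.3)² + (y + 23.4)² = 145.16²; (x + 39.1)² + (y − 72.8)² = 101.97².
Subtracting pairs of circle equations eliminates x²+y² and gives linear equations (the radical axes):
-202.2 x − 172.0 y = -27344.45
-213.8 x + 20.4 y = -11498.71
Solving the 2×2 system: x ≈ 62.0, y ≈ 86.1 km.

(62.0, 86.1)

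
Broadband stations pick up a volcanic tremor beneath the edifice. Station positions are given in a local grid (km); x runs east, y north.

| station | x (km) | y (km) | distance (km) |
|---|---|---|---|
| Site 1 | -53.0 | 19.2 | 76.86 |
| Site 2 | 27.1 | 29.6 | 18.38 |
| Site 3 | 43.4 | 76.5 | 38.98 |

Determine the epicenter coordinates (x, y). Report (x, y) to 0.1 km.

19.0 km east, 46.1 km north

Circle about each station: (x + 53.0)² + (y − 19.2)² = 76.86²; (x − 27.1)² + (y − 29.6)² = 18.38²; (x − 43.4)² + (y − 76.5)² = 38.98².
Subtracting pairs of circle equations eliminates x²+y² and gives linear equations (the radical axes):
160.2 x + 20.8 y = 4002.57
192.8 x + 114.6 y = 8946.19
Solving the 2×2 system: x ≈ 19.0, y ≈ 46.1 km.
Check against Site 1 (with the unrounded x, y): √((x + 53.0)²+(y − 19.2)²) = 76.86 ≈ 76.86 km. ✓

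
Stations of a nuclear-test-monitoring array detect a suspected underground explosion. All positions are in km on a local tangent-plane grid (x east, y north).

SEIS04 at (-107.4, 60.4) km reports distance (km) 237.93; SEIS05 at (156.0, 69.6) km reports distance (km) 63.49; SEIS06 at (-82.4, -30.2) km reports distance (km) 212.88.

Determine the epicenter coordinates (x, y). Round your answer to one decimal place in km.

125.9 km east, 13.7 km north

Circle about each station: (x + 107.4)² + (y − 60.4)² = 237.93²; (x − 156.0)² + (y − 69.6)² = 63.49²; (x + 82.4)² + (y + 30.2)² = 212.88².
Subtracting pairs of circle equations eliminates x²+y² and gives linear equations (the radical axes):
526.8 x + 18.4 y = 66576.94
50.0 x − 181.2 y = 3811.67
Solving the 2×2 system: x ≈ 125.9, y ≈ 13.7 km.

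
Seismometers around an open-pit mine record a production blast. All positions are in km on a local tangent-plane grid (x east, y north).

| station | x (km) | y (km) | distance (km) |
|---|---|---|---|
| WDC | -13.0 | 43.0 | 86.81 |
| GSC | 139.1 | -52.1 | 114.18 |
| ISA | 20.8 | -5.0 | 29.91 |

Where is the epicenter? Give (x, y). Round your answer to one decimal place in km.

Circle about each station: (x + 13.0)² + (y − 43.0)² = 86.81²; (x − 139.1)² + (y + 52.1)² = 114.18²; (x − 20.8)² + (y + 5.0)² = 29.91².
Subtracting the WDC equation from the GSC and ISA equations removes the quadratic terms:
304.2 x − 190.2 y = 14544.12
67.6 x − 96.0 y = 5081.01
Solving the 2×2 system: x ≈ 26.3, y ≈ -34.4 km.

x ≈ 26.3 km, y ≈ -34.4 km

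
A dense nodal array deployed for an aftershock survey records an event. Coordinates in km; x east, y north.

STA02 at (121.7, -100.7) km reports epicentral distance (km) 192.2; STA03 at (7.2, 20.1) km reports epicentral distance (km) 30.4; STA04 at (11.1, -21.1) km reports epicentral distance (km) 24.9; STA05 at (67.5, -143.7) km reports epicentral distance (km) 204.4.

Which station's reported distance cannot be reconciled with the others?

Solve using three stations at a time. Using STA02, STA03, STA05 (subtract circle equations pairwise → linear system) gives (x, y) ≈ (2.5, 50.1).
Distances from that point to each station vs reported:
  STA02: calculated 192.2 vs reported 192.2 → residual 0.0 km
  STA03: calculated 30.4 vs reported 30.4 → residual 0.0 km
  STA04: calculated 71.7 vs reported 24.9 → residual 46.8 km
  STA05: calculated 204.4 vs reported 204.4 → residual 0.0 km
STA02, STA03, STA05 are mutually consistent (residuals ≈ 0); STA04 is off by 46.8 km.

STA04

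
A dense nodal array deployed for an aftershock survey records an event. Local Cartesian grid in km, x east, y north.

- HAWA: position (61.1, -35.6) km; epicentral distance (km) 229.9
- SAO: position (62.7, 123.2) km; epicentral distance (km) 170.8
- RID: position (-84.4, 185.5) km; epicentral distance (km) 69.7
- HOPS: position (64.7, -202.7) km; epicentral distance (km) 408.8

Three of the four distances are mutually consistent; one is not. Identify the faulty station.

Solve using three stations at a time. Using HAWA, SAO, RID (subtract circle equations pairwise → linear system) gives (x, y) ≈ (-108.0, 120.1).
Distances from that point to each station vs reported:
  HAWA: calculated 229.9 vs reported 229.9 → residual 0.0 km
  SAO: calculated 170.7 vs reported 170.8 → residual 0.1 km
  RID: calculated 69.6 vs reported 69.7 → residual 0.1 km
  HOPS: calculated 366.1 vs reported 408.8 → residual 42.7 km
HAWA, SAO, RID are mutually consistent (residuals ≈ 0); HOPS is off by 42.7 km.

HOPS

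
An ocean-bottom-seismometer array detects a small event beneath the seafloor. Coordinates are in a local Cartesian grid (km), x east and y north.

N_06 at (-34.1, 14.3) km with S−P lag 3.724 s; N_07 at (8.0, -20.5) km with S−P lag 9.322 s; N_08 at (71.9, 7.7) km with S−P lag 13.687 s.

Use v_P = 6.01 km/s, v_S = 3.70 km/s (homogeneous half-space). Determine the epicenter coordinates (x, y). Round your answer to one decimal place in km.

Distance from S−P lag: d = Δt · v_P v_S / (v_P − v_S) = Δt · (6.01·3.70)/(6.01−3.70) ≈ 9.6264·Δt.
So d_N_06 = 35.85, d_N_07 = 89.74, d_N_08 = 131.76 km.
Circle about each station: (x + 34.1)² + (y − 14.3)² = 35.85²; (x − 8.0)² + (y + 20.5)² = 89.74²; (x − 71.9)² + (y − 7.7)² = 131.76².
Subtracting the N_06 equation from the N_07 and N_08 equations removes the quadratic terms:
84.2 x − 69.6 y = -7651.10
212.0 x − 13.2 y = -12213.88
Solving the 2×2 system: x ≈ -54.9, y ≈ 43.5 km.
Check against N_06 (with the unrounded x, y): √((x + 34.1)²+(y − 14.3)²) = 35.86 ≈ 35.85 km. ✓

x ≈ -54.9 km, y ≈ 43.5 km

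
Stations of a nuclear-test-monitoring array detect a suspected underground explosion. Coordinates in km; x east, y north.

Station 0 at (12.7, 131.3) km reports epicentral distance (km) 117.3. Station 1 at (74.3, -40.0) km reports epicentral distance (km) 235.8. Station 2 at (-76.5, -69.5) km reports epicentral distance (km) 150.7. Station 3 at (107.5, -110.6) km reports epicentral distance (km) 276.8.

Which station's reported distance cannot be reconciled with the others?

Station 1

Solve using three stations at a time. Using Station 0, Station 2, Station 3 (subtract circle equations pairwise → linear system) gives (x, y) ≈ (-92.9, 80.3).
Distances from that point to each station vs reported:
  Station 0: calculated 117.3 vs reported 117.3 → residual 0.0 km
  Station 1: calculated 206.0 vs reported 235.8 → residual 29.8 km
  Station 2: calculated 150.7 vs reported 150.7 → residual 0.0 km
  Station 3: calculated 276.8 vs reported 276.8 → residual 0.0 km
Station 0, Station 2, Station 3 are mutually consistent (residuals ≈ 0); Station 1 is off by 29.8 km.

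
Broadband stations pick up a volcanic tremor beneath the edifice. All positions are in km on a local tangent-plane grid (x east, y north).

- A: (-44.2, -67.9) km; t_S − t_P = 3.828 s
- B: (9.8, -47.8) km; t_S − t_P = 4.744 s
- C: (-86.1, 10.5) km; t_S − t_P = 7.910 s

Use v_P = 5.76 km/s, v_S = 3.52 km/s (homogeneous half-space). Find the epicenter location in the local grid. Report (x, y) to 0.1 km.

x ≈ -31.4 km, y ≈ -35.7 km

Distance from S−P lag: d = Δt · v_P v_S / (v_P − v_S) = Δt · (5.76·3.52)/(5.76−3.52) ≈ 9.0514·Δt.
So d_A = 34.65, d_B = 42.94, d_C = 71.60 km.
Circle about each station: (x + 44.2)² + (y + 67.9)² = 34.65²; (x − 9.8)² + (y + 47.8)² = 42.94²; (x + 86.1)² + (y − 10.5)² = 71.60².
Subtracting the A equation from the B and C equations removes the quadratic terms:
108.0 x + 40.2 y = -4826.39
-83.8 x + 156.8 y = -2966.53
Solving the 2×2 system: x ≈ -31.4, y ≈ -35.7 km.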